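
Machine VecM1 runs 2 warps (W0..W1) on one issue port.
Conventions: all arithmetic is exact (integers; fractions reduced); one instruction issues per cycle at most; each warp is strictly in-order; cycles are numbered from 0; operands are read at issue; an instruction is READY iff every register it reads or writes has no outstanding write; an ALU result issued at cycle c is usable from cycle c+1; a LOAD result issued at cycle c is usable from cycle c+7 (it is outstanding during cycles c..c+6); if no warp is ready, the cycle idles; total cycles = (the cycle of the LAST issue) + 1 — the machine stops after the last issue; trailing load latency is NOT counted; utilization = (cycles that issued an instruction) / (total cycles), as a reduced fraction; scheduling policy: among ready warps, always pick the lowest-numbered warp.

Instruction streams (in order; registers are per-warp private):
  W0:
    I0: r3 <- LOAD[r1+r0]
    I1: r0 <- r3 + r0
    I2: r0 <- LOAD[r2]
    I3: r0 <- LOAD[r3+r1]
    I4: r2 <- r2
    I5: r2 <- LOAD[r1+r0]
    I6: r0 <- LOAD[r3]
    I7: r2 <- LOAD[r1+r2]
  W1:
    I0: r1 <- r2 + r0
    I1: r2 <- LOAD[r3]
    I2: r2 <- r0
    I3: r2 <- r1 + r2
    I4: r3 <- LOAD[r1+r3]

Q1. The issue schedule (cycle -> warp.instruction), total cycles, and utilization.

cycle 0: W0.I0
cycle 1: W1.I0
cycle 2: W1.I1
cycle 3: idle
cycle 4: idle
cycle 5: idle
cycle 6: idle
cycle 7: W0.I1
cycle 8: W0.I2
cycle 9: W1.I2
cycle 10: W1.I3
cycle 11: W1.I4
cycle 12: idle
cycle 13: idle
cycle 14: idle
cycle 15: W0.I3
cycle 16: W0.I4
cycle 17: idle
cycle 18: idle
cycle 19: idle
cycle 20: idle
cycle 21: idle
cycle 22: W0.I5
cycle 23: W0.I6
cycle 24: idle
cycle 25: idle
cycle 26: idle
cycle 27: idle
cycle 28: idle
cycle 29: W0.I7

Answer: 30 cycles, utilization 13/30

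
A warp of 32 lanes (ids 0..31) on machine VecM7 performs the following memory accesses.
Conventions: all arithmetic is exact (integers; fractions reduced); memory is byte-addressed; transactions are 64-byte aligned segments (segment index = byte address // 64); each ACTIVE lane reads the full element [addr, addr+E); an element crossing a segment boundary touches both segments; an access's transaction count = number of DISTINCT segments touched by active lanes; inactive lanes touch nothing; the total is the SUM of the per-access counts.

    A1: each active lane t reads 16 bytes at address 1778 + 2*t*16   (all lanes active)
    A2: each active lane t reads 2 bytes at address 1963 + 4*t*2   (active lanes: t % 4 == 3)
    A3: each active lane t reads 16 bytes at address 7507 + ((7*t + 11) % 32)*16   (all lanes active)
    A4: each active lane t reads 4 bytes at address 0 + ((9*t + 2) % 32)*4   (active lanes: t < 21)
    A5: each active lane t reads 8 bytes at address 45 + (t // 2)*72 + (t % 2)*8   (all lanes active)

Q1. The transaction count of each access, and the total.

A1: 17 transactions
A2: 4 transactions
A3: 9 transactions
A4: 2 transactions
A5: 18 transactions

Answer: 17,4,9,2,18; total 50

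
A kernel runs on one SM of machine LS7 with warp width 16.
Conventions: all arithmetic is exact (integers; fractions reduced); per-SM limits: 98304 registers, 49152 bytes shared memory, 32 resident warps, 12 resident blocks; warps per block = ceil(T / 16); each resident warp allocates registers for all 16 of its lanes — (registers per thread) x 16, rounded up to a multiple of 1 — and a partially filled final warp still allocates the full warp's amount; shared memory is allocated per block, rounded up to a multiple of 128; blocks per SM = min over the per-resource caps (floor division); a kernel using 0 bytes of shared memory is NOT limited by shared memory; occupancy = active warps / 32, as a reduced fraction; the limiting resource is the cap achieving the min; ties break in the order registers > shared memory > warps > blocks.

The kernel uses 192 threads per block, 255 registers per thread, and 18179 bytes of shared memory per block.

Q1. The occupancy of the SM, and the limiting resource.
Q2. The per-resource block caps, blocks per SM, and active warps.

Answer: occupancy 3/4, limited by registers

registers: 2 blocks
shared memory: 2 blocks
warps: 2 blocks
blocks: 12 blocks

Answer: 2 blocks, 24 active warps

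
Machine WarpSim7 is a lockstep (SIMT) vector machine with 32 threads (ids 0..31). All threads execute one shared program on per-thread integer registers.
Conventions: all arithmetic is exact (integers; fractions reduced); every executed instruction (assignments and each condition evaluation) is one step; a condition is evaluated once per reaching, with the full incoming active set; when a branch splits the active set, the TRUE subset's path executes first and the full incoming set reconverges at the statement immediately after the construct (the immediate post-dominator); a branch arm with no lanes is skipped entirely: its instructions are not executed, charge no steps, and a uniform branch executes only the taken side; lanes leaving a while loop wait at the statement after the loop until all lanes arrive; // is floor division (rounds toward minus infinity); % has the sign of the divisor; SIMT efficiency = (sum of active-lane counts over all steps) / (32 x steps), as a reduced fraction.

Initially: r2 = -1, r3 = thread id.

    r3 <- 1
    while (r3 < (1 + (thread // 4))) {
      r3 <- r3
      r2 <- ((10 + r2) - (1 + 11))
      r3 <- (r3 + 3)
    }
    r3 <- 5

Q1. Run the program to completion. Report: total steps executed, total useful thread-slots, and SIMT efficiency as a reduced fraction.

Answer: 15 steps, 288 useful, 3/5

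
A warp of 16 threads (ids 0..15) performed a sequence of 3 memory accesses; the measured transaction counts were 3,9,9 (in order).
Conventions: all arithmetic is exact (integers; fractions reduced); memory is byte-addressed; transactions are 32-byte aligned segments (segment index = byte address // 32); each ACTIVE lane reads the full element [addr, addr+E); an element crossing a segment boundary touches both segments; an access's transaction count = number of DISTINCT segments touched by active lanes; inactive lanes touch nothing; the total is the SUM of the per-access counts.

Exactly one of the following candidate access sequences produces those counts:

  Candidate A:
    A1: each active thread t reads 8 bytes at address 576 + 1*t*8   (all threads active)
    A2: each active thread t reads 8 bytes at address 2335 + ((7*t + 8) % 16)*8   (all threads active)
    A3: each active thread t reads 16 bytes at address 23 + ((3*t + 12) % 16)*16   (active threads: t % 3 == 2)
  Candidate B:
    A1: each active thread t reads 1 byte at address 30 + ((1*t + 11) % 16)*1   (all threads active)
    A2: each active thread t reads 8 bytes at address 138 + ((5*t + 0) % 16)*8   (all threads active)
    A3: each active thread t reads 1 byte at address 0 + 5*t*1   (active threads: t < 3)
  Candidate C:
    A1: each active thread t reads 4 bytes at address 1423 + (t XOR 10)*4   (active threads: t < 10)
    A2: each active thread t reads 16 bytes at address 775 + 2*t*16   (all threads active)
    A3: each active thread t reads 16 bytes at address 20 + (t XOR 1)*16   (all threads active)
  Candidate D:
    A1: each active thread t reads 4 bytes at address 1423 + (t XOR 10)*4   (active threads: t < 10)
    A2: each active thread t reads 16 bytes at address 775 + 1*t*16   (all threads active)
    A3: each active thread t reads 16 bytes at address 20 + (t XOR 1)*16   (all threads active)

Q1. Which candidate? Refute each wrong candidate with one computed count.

A: A1 gives 4 transactions, not 3
B: A1 gives 2 transactions, not 3
C: A2 gives 16 transactions, not 9
D: all counts match (3,9,9)

Answer: D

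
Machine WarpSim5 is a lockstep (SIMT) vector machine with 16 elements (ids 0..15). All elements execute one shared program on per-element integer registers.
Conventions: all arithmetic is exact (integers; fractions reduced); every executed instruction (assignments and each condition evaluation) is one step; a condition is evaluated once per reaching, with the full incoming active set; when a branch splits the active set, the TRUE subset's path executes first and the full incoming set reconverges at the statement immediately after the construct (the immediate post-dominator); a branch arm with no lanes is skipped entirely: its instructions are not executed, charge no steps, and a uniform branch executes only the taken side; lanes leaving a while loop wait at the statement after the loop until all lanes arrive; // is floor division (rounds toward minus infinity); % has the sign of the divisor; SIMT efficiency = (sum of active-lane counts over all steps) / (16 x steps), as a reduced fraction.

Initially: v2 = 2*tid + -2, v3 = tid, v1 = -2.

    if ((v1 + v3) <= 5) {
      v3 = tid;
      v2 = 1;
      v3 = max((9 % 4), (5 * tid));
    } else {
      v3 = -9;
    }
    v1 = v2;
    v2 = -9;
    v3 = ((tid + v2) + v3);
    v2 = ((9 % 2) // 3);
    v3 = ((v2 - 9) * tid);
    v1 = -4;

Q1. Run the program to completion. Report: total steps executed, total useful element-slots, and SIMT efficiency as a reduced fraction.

Answer: 11 steps, 144 useful, 9/11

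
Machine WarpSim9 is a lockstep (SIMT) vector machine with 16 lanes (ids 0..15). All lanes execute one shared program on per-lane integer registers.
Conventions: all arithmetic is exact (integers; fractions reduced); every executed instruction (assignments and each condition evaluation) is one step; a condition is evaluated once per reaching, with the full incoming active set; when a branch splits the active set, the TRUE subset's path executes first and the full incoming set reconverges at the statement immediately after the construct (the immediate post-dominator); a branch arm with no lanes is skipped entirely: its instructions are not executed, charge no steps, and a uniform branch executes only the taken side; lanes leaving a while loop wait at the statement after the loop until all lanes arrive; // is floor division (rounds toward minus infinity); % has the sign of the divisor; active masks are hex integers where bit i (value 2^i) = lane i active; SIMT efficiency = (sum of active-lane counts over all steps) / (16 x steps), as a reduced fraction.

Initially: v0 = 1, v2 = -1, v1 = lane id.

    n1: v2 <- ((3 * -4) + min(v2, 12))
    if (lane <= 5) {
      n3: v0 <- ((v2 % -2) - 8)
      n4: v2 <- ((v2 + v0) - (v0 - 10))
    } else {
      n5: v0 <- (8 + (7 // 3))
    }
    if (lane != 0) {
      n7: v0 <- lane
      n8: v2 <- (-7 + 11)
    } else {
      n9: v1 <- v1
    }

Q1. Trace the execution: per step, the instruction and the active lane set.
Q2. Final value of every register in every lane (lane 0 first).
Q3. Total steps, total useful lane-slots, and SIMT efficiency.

step 0: v2 <- ((3 * -4) + min(v2, 12)) 0xffff
step 1: eval (lane <= 5)             0xffff
step 2: v0 <- ((v2 % -2) - 8)        0x003f
step 3: v2 <- ((v2 + v0) - (v0 - 10)) 0x003f
step 4: v0 <- (8 + (7 // 3))         0xffc0
step 5: eval (lane != 0)             0xffff
step 6: v0 <- lane                   0xfffe
step 7: v2 <- (-7 + 11)              0xfffe
step 8: v1 <- v1                     0x0001

Answer: 9 steps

v0: -9,1,2,3,4,5,6,7,8,9,10,11,12,13,14,15
v2: -3,4,4,4,4,4,4,4,4,4,4,4,4,4,4,4
v1: 0,1,2,3,4,5,6,7,8,9,10,11,12,13,14,15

steps = 9; useful = 101; efficiency = 101/144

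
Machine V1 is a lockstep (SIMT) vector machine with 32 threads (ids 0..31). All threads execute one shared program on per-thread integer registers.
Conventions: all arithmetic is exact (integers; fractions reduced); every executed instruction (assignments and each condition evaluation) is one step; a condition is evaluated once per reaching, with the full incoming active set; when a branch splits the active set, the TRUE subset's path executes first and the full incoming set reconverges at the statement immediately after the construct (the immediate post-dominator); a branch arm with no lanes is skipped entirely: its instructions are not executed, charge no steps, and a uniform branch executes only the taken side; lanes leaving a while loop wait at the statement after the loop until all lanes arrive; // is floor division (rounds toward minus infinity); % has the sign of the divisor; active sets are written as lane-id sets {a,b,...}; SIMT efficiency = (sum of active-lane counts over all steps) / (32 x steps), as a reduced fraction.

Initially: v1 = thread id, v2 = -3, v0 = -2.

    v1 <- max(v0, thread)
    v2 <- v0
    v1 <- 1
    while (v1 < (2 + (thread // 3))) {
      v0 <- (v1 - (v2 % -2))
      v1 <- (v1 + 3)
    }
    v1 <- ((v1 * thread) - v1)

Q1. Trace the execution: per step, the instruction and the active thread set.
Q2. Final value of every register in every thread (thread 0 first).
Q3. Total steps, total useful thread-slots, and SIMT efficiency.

step 0: v1 <- max(v0, thread)        {0,1,2,3,4,5,6,7,8,9,10,11,12,13,14,15,16,17,18,19,20,21,22,23,24,25,26,27,28,29,30,31}
step 1: v2 <- v0                     {0,1,2,3,4,5,6,7,8,9,10,11,12,13,14,15,16,17,18,19,20,21,22,23,24,25,26,27,28,29,30,31}
step 2: v1 <- 1                      {0,1,2,3,4,5,6,7,8,9,10,11,12,13,14,15,16,17,18,19,20,21,22,23,24,25,26,27,28,29,30,31}
step 3: eval (v1 < (2 + (thread // 3))) {0,1,2,3,4,5,6,7,8,9,10,11,12,13,14,15,16,17,18,19,20,21,22,23,24,25,26,27,28,29,30,31}
step 4: v0 <- (v1 - (v2 % -2))       {0,1,2,3,4,5,6,7,8,9,10,11,12,13,14,15,16,17,18,19,20,21,22,23,24,25,26,27,28,29,30,31}
step 5: v1 <- (v1 + 3)               {0,1,2,3,4,5,6,7,8,9,10,11,12,13,14,15,16,17,18,19,20,21,22,23,24,25,26,27,28,29,30,31}
step 6: eval (v1 < (2 + (thread // 3))) {0,1,2,3,4,5,6,7,8,9,10,11,12,13,14,15,16,17,18,19,20,21,22,23,24,25,26,27,28,29,30,31}
step 7: v0 <- (v1 - (v2 % -2))       {9,10,11,12,13,14,15,16,17,18,19,20,21,22,23,24,25,26,27,28,29,30,31}
step 8: v1 <- (v1 + 3)               {9,10,11,12,13,14,15,16,17,18,19,20,21,22,23,24,25,26,27,28,29,30,31}
step 9: eval (v1 < (2 + (thread // 3))) {9,10,11,12,13,14,15,16,17,18,19,20,21,22,23,24,25,26,27,28,29,30,31}
step 10: v0 <- (v1 - (v2 % -2))       {18,19,20,21,22,23,24,25,26,27,28,29,30,31}
step 11: v1 <- (v1 + 3)               {18,19,20,21,22,23,24,25,26,27,28,29,30,31}
step 12: eval (v1 < (2 + (thread // 3))) {18,19,20,21,22,23,24,25,26,27,28,29,30,31}
step 13: v0 <- (v1 - (v2 % -2))       {27,28,29,30,31}
step 14: v1 <- (v1 + 3)               {27,28,29,30,31}
step 15: eval (v1 < (2 + (thread // 3))) {27,28,29,30,31}
step 16: v1 <- ((v1 * thread) - v1)   {0,1,2,3,4,5,6,7,8,9,10,11,12,13,14,15,16,17,18,19,20,21,22,23,24,25,26,27,28,29,30,31}

Answer: 17 steps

v1: -4,0,4,8,12,16,20,24,28,56,63,70,77,84,91,98,105,112,170,180,190,200,210,220,230,240,250,338,351,364,377,390
v2: -2,-2,-2,-2,-2,-2,-2,-2,-2,-2,-2,-2,-2,-2,-2,-2,-2,-2,-2,-2,-2,-2,-2,-2,-2,-2,-2,-2,-2,-2,-2,-2
v0: 1,1,1,1,1,1,1,1,1,4,4,4,4,4,4,4,4,4,7,7,7,7,7,7,7,7,7,10,10,10,10,10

steps = 17; useful = 382; efficiency = 382/544 = 191/272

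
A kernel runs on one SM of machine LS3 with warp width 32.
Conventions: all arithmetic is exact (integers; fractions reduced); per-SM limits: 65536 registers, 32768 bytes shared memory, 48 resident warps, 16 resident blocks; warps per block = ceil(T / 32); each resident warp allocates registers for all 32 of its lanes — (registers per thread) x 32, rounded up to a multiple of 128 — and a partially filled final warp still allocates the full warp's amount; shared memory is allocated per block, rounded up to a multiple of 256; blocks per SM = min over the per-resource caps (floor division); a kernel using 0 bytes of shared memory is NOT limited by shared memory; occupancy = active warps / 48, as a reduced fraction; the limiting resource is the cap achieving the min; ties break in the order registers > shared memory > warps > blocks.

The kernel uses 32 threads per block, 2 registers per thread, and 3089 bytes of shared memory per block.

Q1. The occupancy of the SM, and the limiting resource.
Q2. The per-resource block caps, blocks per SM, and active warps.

Answer: occupancy 3/16, limited by shared memory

registers: 512 blocks
shared memory: 9 blocks
warps: 48 blocks
blocks: 16 blocks

Answer: 9 blocks, 9 active warps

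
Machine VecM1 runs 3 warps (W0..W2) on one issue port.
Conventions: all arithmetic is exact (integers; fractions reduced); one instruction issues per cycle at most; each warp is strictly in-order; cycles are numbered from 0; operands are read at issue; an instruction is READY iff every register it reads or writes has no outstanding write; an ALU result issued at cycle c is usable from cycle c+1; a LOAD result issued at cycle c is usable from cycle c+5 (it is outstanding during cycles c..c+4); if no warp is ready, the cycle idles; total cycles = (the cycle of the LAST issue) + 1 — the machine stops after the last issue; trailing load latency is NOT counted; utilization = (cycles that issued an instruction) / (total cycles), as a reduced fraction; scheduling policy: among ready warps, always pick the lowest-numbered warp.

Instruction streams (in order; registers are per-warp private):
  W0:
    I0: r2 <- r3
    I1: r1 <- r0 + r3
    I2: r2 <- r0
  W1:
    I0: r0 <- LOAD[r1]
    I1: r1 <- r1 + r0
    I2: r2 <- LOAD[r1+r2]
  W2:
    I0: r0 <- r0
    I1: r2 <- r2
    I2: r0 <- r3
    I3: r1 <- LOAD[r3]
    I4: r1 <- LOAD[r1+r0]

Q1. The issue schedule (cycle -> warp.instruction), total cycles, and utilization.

cycle 0: W0.I0
cycle 1: W0.I1
cycle 2: W0.I2
cycle 3: W1.I0
cycle 4: W2.I0
cycle 5: W2.I1
cycle 6: W2.I2
cycle 7: W2.I3
cycle 8: W1.I1
cycle 9: W1.I2
cycle 10: idle
cycle 11: idle
cycle 12: W2.I4

Answer: 13 cycles, utilization 11/13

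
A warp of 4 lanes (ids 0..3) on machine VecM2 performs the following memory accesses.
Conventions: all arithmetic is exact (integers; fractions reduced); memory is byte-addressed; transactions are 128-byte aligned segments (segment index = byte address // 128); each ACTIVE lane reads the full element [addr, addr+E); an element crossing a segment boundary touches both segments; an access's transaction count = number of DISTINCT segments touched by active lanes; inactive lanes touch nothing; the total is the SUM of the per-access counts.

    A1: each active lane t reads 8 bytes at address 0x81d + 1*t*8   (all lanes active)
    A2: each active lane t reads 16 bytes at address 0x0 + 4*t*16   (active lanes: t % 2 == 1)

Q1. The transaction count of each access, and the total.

A1: 1 transaction
A2: 2 transactions

Answer: 1,2; total 3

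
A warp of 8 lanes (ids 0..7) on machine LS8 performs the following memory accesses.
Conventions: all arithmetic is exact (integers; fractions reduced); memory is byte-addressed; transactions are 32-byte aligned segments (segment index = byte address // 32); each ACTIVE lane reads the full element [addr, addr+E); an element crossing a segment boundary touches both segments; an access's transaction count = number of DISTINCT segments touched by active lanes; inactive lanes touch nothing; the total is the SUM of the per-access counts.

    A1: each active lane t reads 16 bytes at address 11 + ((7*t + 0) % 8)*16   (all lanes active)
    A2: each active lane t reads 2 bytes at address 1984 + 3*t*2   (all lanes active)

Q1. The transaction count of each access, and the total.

A1: 5 transactions
A2: 2 transactions

Answer: 5,2; total 7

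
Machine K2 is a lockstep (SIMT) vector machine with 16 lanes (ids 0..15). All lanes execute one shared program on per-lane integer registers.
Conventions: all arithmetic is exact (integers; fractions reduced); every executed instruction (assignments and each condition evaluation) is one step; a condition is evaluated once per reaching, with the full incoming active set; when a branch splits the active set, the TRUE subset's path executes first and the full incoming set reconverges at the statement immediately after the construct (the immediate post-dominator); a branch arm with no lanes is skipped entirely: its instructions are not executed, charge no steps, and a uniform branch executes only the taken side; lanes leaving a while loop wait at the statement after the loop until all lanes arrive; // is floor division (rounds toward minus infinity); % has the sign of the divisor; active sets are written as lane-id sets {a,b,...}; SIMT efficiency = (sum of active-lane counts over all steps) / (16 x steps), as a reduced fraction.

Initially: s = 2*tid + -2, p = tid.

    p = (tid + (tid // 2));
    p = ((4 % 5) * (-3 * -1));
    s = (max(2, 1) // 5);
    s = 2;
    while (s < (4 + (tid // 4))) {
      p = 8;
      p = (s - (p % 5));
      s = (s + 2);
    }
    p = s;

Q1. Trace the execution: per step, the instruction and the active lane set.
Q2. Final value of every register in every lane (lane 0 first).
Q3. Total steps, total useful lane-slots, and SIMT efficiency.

step 0: p <- (tid + (tid // 2))      {0,1,2,3,4,5,6,7,8,9,10,11,12,13,14,15}
step 1: p <- ((4 % 5) * (-3 * -1))   {0,1,2,3,4,5,6,7,8,9,10,11,12,13,14,15}
step 2: s <- (max(2, 1) // 5)        {0,1,2,3,4,5,6,7,8,9,10,11,12,13,14,15}
step 3: s <- 2                       {0,1,2,3,4,5,6,7,8,9,10,11,12,13,14,15}
step 4: eval (s < (4 + (tid // 4)))  {0,1,2,3,4,5,6,7,8,9,10,11,12,13,14,15}
step 5: p <- 8                       {0,1,2,3,4,5,6,7,8,9,10,11,12,13,14,15}
step 6: p <- (s - (p % 5))           {0,1,2,3,4,5,6,7,8,9,10,11,12,13,14,15}
step 7: s <- (s + 2)                 {0,1,2,3,4,5,6,7,8,9,10,11,12,13,14,15}
step 8: eval (s < (4 + (tid // 4)))  {0,1,2,3,4,5,6,7,8,9,10,11,12,13,14,15}
step 9: p <- 8                       {4,5,6,7,8,9,10,11,12,13,14,15}
step 10: p <- (s - (p % 5))           {4,5,6,7,8,9,10,11,12,13,14,15}
step 11: s <- (s + 2)                 {4,5,6,7,8,9,10,11,12,13,14,15}
step 12: eval (s < (4 + (tid // 4)))  {4,5,6,7,8,9,10,11,12,13,14,15}
step 13: p <- 8                       {12,13,14,15}
step 14: p <- (s - (p % 5))           {12,13,14,15}
step 15: s <- (s + 2)                 {12,13,14,15}
step 16: eval (s < (4 + (tid // 4)))  {12,13,14,15}
step 17: p <- s                       {0,1,2,3,4,5,6,7,8,9,10,11,12,13,14,15}

Answer: 18 steps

s: 4,4,4,4,6,6,6,6,6,6,6,6,8,8,8,8
p: 4,4,4,4,6,6,6,6,6,6,6,6,8,8,8,8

steps = 18; useful = 224; efficiency = 224/288 = 7/9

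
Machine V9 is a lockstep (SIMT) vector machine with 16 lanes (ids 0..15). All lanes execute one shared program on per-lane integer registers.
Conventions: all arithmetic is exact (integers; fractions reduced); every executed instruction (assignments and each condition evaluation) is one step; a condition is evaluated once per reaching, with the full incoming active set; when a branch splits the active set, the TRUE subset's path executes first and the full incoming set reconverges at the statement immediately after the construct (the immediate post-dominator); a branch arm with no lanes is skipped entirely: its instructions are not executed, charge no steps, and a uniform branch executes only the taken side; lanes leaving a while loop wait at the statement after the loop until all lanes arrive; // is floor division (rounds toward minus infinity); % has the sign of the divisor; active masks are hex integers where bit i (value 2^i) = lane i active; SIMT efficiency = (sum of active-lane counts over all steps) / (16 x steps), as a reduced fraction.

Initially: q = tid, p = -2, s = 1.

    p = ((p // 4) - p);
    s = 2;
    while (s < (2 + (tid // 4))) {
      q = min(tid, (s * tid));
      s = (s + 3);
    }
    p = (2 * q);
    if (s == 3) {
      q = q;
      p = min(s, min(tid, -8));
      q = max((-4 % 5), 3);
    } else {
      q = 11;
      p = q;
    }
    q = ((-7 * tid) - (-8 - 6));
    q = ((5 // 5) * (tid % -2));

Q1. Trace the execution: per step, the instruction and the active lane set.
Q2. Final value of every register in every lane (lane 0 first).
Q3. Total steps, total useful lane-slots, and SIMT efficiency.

step 0: p <- ((p // 4) - p)          0xffff
step 1: s <- 2                       0xffff
step 2: eval (s < (2 + (tid // 4)))  0xffff
step 3: q <- min(tid, (s * tid))     0xfff0
step 4: s <- (s + 3)                 0xfff0
step 5: eval (s < (2 + (tid // 4)))  0xfff0
step 6: p <- (2 * q)                 0xffff
step 7: eval (s == 3)                0xffff
step 8: q <- 11                      0xffff
step 9: p <- q                       0xffff
step 10: q <- ((-7 * tid) - (-8 - 6)) 0xffff
step 11: q <- ((5 // 5) * (tid % -2)) 0xffff

Answer: 12 steps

q: 0,-1,0,-1,0,-1,0,-1,0,-1,0,-1,0,-1,0,-1
p: 11,11,11,11,11,11,11,11,11,11,11,11,11,11,11,11
s: 2,2,2,2,5,5,5,5,5,5,5,5,5,5,5,5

steps = 12; useful = 180; efficiency = 180/192 = 15/16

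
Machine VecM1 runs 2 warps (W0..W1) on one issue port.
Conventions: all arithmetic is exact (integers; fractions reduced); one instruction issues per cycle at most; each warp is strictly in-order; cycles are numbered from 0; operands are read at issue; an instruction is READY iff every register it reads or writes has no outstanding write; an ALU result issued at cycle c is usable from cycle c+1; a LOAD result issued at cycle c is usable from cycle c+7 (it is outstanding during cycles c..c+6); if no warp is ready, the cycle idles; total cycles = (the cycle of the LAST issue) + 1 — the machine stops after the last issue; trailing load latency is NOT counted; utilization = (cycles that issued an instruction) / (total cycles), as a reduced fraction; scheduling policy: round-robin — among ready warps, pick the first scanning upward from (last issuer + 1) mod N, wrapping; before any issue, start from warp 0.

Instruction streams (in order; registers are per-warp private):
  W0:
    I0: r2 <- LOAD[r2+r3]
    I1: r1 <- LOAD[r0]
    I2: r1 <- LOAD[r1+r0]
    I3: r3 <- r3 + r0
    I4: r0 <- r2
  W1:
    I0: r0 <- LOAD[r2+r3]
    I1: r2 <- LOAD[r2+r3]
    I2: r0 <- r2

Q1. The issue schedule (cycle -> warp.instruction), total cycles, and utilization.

cycle 0: W0.I0
cycle 1: W1.I0
cycle 2: W0.I1
cycle 3: W1.I1
cycle 4: idle
cycle 5: idle
cycle 6: idle
cycle 7: idle
cycle 8: idle
cycle 9: W0.I2
cycle 10: W1.I2
cycle 11: W0.I3
cycle 12: W0.I4

Answer: 13 cycles, utilization 8/13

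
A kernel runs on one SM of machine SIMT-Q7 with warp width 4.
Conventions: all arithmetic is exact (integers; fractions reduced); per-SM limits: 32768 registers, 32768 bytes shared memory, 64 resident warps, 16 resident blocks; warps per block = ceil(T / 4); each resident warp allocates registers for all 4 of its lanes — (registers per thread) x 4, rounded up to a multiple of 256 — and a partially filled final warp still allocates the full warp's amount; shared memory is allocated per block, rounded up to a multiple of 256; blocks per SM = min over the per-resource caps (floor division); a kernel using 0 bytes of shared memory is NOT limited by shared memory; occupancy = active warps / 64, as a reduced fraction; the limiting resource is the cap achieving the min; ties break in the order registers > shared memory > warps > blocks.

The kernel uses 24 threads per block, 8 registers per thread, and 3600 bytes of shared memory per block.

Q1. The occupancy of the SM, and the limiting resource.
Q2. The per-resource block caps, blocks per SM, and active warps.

Answer: occupancy 3/4, limited by shared memory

registers: 21 blocks
shared memory: 8 blocks
warps: 10 blocks
blocks: 16 blocks

Answer: 8 blocks, 48 active warps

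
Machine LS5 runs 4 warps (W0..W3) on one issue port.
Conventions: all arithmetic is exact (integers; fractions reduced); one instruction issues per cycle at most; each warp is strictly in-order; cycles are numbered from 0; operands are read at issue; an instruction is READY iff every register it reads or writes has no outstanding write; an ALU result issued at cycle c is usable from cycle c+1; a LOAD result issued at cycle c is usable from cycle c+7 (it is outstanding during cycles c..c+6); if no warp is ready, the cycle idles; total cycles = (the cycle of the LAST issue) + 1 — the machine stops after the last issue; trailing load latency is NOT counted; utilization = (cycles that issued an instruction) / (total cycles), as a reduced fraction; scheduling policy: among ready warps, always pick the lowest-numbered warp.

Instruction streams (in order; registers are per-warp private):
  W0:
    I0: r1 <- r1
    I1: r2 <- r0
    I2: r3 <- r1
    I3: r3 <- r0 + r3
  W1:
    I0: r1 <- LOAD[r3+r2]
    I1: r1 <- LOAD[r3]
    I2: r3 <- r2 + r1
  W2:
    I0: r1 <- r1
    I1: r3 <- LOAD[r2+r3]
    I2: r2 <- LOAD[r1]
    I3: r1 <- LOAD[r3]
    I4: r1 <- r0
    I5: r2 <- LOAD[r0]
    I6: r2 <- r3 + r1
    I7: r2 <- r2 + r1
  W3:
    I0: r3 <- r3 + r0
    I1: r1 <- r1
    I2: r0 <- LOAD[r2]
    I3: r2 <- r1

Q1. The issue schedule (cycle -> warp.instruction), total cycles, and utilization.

cycle 0: W0.I0
cycle 1: W0.I1
cycle 2: W0.I2
cycle 3: W0.I3
cycle 4: W1.I0
cycle 5: W2.I0
cycle 6: W2.I1
cycle 7: W2.I2
cycle 8: W3.I0
cycle 9: W3.I1
cycle 10: W3.I2
cycle 11: W1.I1
cycle 12: W3.I3
cycle 13: W2.I3
cycle 14: idle
cycle 15: idle
cycle 16: idle
cycle 17: idle
cycle 18: W1.I2
cycle 19: idle
cycle 20: W2.I4
cycle 21: W2.I5
cycle 22: idle
cycle 23: idle
cycle 24: idle
cycle 25: idle
cycle 26: idle
cycle 27: idle
cycle 28: W2.I6
cycle 29: W2.I7

Answer: 30 cycles, utilization 19/30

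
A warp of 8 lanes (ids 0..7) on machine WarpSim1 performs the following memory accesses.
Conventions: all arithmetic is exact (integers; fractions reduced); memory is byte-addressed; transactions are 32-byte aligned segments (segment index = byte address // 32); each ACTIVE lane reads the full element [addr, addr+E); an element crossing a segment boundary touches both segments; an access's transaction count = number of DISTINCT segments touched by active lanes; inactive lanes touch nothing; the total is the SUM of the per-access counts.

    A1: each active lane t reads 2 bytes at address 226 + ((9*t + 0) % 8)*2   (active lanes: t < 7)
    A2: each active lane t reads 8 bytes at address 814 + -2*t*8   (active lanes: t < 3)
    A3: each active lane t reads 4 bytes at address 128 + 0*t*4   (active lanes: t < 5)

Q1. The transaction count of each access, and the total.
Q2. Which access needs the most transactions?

A1: 1 transaction
A2: 2 transactions
A3: 1 transaction

Answer: 1,2,1; total 4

Answer: A2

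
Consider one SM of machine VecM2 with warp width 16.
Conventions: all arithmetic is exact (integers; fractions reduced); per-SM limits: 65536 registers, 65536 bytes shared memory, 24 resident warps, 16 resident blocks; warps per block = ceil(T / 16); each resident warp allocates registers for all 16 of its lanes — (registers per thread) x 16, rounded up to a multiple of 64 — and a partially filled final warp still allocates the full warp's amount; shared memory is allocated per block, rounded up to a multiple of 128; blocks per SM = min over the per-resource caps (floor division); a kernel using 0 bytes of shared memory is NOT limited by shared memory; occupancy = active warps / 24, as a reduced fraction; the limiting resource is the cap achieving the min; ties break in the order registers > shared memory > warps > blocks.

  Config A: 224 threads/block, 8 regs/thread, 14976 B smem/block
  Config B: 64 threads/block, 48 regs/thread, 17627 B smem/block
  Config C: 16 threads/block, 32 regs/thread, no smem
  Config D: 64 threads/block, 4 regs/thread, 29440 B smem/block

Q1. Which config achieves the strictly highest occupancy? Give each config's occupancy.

occupancies: A 7/12, B 1/2, C 2/3, D 1/3

Answer: C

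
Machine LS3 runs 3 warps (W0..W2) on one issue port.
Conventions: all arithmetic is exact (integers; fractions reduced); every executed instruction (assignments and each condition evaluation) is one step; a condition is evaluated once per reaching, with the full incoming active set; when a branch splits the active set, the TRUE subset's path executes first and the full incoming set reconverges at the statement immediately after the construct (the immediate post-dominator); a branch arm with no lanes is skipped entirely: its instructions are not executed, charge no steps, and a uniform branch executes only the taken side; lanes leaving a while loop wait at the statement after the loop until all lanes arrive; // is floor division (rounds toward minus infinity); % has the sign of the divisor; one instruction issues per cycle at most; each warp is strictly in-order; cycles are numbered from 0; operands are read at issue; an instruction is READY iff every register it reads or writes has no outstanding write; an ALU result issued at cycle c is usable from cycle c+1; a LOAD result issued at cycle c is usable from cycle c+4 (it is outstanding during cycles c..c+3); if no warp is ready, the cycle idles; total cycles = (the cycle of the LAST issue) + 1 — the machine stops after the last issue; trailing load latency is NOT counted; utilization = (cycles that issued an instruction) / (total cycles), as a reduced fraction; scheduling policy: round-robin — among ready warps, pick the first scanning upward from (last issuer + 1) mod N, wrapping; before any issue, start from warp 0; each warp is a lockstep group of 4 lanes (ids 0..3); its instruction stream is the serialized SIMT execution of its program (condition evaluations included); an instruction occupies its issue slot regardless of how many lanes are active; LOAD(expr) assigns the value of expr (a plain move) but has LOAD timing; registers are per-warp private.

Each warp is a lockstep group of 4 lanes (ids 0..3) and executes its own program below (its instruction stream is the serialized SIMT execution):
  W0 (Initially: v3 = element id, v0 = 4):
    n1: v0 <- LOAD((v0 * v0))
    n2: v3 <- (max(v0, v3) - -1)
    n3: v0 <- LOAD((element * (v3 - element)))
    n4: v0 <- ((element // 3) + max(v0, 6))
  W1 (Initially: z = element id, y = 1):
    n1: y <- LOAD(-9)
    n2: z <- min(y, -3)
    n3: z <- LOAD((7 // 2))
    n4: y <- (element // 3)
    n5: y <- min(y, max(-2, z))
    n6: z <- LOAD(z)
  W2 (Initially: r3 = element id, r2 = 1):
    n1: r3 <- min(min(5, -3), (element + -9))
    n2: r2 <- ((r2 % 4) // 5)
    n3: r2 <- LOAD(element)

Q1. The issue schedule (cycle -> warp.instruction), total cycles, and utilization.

cycle 0: W0.I0
cycle 1: W1.I0
cycle 2: W2.I0
cycle 3: W2.I1
cycle 4: W0.I1
cycle 5: W1.I1
cycle 6: W2.I2
cycle 7: W0.I2
cycle 8: W1.I2
cycle 9: W1.I3
cycle 10: idle
cycle 11: W0.I3
cycle 12: W1.I4
cycle 13: W1.I5

Answer: 14 cycles, utilization 13/14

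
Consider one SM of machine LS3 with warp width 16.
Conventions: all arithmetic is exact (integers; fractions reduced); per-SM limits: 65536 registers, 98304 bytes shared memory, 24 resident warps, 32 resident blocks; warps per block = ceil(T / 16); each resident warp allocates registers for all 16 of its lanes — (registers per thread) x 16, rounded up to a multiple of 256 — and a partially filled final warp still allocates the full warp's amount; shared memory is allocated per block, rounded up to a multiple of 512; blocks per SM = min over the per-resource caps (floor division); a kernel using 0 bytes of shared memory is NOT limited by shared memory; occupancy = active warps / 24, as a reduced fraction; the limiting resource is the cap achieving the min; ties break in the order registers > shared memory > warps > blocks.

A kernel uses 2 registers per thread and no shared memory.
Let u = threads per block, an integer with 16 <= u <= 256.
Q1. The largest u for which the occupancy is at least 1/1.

Answer: u = 192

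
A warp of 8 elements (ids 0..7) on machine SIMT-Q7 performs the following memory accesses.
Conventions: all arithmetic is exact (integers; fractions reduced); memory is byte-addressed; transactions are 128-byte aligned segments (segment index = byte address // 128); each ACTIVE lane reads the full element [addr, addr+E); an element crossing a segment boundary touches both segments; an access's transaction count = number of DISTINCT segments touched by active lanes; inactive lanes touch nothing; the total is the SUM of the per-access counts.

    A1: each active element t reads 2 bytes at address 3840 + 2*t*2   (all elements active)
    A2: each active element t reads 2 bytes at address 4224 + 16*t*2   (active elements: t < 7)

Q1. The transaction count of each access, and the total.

A1: 1 transaction
A2: 2 transactions

Answer: 1,2; total 3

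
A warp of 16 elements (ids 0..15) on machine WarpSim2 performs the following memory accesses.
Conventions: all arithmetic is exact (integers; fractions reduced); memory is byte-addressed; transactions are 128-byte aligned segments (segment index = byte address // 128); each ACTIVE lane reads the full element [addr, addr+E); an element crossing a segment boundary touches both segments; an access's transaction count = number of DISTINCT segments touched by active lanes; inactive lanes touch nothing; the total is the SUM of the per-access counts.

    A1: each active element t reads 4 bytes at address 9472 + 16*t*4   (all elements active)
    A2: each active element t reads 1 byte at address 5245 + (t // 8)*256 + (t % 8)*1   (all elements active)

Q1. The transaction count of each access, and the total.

A1: 8 transactions
A2: 4 transactions

Answer: 8,4; total 12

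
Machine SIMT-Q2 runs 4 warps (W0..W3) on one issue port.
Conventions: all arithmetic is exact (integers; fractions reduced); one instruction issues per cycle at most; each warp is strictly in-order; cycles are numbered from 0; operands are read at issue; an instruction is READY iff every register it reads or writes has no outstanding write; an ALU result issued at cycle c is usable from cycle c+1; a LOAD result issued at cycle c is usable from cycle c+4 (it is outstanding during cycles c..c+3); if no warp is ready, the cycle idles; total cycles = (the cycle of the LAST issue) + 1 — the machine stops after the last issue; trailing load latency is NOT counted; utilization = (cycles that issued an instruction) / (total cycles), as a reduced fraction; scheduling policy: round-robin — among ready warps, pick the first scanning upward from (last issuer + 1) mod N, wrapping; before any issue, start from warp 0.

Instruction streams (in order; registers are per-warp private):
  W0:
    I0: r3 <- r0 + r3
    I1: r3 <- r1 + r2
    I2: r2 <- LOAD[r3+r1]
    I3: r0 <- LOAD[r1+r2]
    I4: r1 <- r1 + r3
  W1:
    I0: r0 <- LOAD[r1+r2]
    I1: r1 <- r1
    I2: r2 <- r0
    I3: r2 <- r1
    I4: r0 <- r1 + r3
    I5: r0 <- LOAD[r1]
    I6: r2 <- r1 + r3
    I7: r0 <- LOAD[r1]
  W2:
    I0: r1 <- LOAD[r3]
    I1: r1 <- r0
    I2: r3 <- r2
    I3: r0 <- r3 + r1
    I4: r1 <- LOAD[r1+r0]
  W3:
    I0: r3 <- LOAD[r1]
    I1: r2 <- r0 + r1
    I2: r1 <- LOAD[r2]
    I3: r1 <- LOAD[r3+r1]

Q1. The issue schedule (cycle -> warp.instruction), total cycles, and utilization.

cycle 0: W0.I0
cycle 1: W1.I0
cycle 2: W2.I0
cycle 3: W3.I0
cycle 4: W0.I1
cycle 5: W1.I1
cycle 6: W2.I1
cycle 7: W3.I1
cycle 8: W0.I2
cycle 9: W1.I2
cycle 10: W2.I2
cycle 11: W3.I2
cycle 12: W0.I3
cycle 13: W1.I3
cycle 14: W2.I3
cycle 15: W3.I3
cycle 16: W0.I4
cycle 17: W1.I4
cycle 18: W2.I4
cycle 19: W1.I5
cycle 20: W1.I6
cycle 21: idle
cycle 22: idle
cycle 23: W1.I7

Answer: 24 cycles, utilization 11/12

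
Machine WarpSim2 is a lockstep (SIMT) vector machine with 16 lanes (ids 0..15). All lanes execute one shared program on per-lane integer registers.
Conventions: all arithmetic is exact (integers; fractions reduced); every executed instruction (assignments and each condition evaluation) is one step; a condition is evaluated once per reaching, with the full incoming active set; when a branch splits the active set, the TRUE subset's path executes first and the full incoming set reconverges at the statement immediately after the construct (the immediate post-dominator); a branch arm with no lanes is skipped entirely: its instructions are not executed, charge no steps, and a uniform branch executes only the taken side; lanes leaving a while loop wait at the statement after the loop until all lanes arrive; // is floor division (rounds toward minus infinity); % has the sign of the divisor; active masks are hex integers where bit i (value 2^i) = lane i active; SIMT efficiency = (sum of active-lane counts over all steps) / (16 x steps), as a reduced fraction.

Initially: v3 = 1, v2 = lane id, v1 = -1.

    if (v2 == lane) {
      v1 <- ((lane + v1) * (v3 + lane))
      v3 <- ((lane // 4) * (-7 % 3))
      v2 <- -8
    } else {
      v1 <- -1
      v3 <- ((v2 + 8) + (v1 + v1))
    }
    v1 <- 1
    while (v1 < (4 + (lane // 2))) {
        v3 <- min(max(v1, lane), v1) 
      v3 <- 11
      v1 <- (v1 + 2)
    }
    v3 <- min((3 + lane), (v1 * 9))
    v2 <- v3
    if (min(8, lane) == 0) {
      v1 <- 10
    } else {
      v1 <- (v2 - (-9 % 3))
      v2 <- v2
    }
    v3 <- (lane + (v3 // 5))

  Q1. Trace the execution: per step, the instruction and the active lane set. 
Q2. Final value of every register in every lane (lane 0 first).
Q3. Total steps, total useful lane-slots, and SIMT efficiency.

step 0: eval (v2 == lane)            0xffff
step 1: v1 <- ((lane + v1) * (v3 + lane)) 0xffff
step 2: v3 <- ((lane // 4) * (-7 % 3)) 0xffff
step 3: v2 <- -8                     0xffff
step 4: v1 <- 1                      0xffff
step 5: eval (v1 < (4 + (lane // 2))) 0xffff
step 6: v3 <- min(max(v1, lane), v1) 0xffff
step 7: v3 <- 11                     0xffff
step 8: v1 <- (v1 + 2)               0xffff
step 9: eval (v1 < (4 + (lane // 2))) 0xffff
step 10: v3 <- min(max(v1, lane), v1) 0xffff
step 11: v3 <- 11                     0xffff
step 12: v1 <- (v1 + 2)               0xffff
step 13: eval (v1 < (4 + (lane // 2))) 0xffff
step 14: v3 <- min(max(v1, lane), v1) 0xfff0
step 15: v3 <- 11                     0xfff0
step 16: v1 <- (v1 + 2)               0xfff0
step 17: eval (v1 < (4 + (lane // 2))) 0xfff0
step 18: v3 <- min(max(v1, lane), v1) 0xff00
step 19: v3 <- 11                     0xff00
step 20: v1 <- (v1 + 2)               0xff00
step 21: eval (v1 < (4 + (lane // 2))) 0xff00
step 22: v3 <- min(max(v1, lane), v1) 0xf000
step 23: v3 <- 11                     0xf000
step 24: v1 <- (v1 + 2)               0xf000
step 25: eval (v1 < (4 + (lane // 2))) 0xf000
step 26: v3 <- min((3 + lane), (v1 * 9)) 0xffff
step 27: v2 <- v3                     0xffff
step 28: eval (min(8, lane) == 0)     0xffff
step 29: v1 <- 10                     0x0001
step 30: v1 <- (v2 - (-9 % 3))        0xfffe
step 31: v2 <- v2                     0xfffe
step 32: v3 <- (lane + (v3 // 5))     0xffff

Answer: 33 steps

v3: 0,1,3,4,5,6,7,9,10,11,12,13,15,16,17,18
v2: 3,4,5,6,7,8,9,10,11,12,13,14,15,16,17,18
v1: 10,4,5,6,7,8,9,10,11,12,13,14,15,16,17,18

steps = 33; useful = 415; efficiency = 415/528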